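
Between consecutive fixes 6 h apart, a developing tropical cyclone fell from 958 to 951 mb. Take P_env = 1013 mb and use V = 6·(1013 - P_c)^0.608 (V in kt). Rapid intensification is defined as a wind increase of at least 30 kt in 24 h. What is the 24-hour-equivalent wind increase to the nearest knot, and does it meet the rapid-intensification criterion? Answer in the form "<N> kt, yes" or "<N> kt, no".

V₁: ΔP = 55, V ≈ 6 × 55^0.608 ≈ 68.59 kt.
V₂: ΔP = 62, V ≈ 6 × 62^0.608 ≈ 73.78 kt.
ΔV over 6 h = 5.19 kt → 24 h equivalent = 5.19 × 24/6 ≈ 20.76 kt.
21 kt < 30 kt ⇒ not rapid intensification.

21 kt, no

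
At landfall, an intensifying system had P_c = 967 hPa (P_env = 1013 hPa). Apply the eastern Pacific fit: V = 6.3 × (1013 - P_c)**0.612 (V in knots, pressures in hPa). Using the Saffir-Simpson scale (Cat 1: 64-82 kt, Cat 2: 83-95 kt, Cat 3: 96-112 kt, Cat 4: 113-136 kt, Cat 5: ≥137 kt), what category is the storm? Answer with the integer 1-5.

ΔP = 1013 − 967 = 46 hPa.
V ≈ 6.3 × 46^0.612 = 6.3 × 10.41 ≈ 66 kt.
66 kt falls in the Category 1 band.

1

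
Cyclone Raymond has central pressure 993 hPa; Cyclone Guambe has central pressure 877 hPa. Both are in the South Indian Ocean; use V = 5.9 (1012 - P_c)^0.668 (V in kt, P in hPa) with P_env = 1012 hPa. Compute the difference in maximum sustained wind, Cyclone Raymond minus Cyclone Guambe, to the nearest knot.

Cyclone Raymond: ΔP = 19; V ≈ 5.9 × 19^0.668 ≈ 42.18 kt.
Cyclone Guambe: ΔP = 135; V ≈ 5.9 × 135^0.668 ≈ 156.28 kt.
Difference ≈ 42.18 − 156.28 = -114.10 → -114 kt.

-114 kt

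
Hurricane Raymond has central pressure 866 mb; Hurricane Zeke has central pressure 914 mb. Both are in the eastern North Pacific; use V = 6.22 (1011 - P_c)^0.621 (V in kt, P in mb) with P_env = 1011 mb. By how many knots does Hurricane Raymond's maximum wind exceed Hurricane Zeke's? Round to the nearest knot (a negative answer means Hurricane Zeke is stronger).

30 kt

Hurricane Raymond: ΔP = 145; V ≈ 6.22 × 145^0.621 ≈ 136.77 kt.
Hurricane Zeke: ΔP = 97; V ≈ 6.22 × 97^0.621 ≈ 106.56 kt.
Difference ≈ 136.77 − 106.56 = 30.21 → 30 kt.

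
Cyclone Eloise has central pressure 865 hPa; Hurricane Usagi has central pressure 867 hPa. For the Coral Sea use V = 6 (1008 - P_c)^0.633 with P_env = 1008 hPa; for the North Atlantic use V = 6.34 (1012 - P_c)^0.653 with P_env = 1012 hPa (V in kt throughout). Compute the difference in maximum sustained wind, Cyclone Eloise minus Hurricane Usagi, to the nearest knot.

Cyclone Eloise: ΔP = 143; V ≈ 6 × 143^0.633 ≈ 138.83 kt.
Hurricane Usagi: ΔP = 145; V ≈ 6.34 × 145^0.653 ≈ 163.48 kt.
Difference ≈ 138.83 − 163.48 = -24.65 → -25 kt.

-25 kt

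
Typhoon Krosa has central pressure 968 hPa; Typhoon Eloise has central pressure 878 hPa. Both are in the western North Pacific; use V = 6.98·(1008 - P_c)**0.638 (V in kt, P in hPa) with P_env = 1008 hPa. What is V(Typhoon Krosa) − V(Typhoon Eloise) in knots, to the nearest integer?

Typhoon Krosa: ΔP = 40; V ≈ 6.98 × 40^0.638 ≈ 73.45 kt.
Typhoon Eloise: ΔP = 130; V ≈ 6.98 × 130^0.638 ≈ 155.79 kt.
Difference ≈ 73.45 − 155.79 = -82.34 → -82 kt.

-82 kt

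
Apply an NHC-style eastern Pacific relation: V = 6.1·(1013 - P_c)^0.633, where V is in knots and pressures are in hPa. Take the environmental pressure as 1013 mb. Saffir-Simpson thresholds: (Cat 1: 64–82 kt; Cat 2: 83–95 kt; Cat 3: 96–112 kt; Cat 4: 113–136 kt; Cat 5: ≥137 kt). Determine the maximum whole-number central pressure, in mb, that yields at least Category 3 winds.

Category 3 begins at V = 96 kt.
Required ΔP = (96/6.1)^(1/0.633) = 15.738^1.580 ≈ 77.79 mb.
P_c ≤ 1013 − 77.79 = 935.21, so the highest integer P_c is 935 mb.

935 mb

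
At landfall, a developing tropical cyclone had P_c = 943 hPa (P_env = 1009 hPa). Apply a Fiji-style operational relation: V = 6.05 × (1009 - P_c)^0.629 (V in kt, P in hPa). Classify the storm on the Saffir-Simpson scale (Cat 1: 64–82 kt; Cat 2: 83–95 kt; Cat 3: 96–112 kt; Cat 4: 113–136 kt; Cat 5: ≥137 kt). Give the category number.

2

ΔP = 1009 − 943 = 66 hPa.
V ≈ 6.05 × 66^0.629 = 6.05 × 13.95 ≈ 84 kt.
84 kt falls in the Category 2 band.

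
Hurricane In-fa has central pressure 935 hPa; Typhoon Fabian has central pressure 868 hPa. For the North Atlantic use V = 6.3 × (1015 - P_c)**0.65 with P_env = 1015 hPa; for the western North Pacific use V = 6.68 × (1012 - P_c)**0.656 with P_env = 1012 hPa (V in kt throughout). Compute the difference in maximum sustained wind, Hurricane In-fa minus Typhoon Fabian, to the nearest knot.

Hurricane In-fa: ΔP = 80; V ≈ 6.3 × 80^0.65 ≈ 108.73 kt.
Typhoon Fabian: ΔP = 144; V ≈ 6.68 × 144^0.656 ≈ 174.05 kt.
Difference ≈ 108.73 − 174.05 = -65.32 → -65 kt.

-65 kt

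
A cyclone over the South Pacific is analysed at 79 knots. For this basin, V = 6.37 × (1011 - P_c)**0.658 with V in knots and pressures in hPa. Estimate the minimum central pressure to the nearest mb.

ΔP = (V / 6.37)^(1/0.658) = (79/6.37)^1.520.
79/6.37 = 12.402; 12.402^1.520 ≈ 45.90 mb.
P_c = 1011 − 45.90 = 965.10 ≈ 965 mb.

965 mb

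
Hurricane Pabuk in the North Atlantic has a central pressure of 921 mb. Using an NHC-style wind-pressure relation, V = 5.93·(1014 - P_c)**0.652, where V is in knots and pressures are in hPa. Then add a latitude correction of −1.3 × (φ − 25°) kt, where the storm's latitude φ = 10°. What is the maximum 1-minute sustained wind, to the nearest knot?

133 kt

ΔP = 1014 − 921 = 93 mb.
93^0.652 ≈ 19.207.
V ≈ 5.93 × 19.207 ≈ 113.9 kt.
Latitude correction: −1.3 × (10 − 25) = 19.5 kt.
Corrected V ≈ 133.4 kt → 133 kt.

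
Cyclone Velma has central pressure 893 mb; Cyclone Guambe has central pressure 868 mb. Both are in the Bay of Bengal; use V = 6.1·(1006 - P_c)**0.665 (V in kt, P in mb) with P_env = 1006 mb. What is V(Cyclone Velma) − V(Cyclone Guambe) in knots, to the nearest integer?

Cyclone Velma: ΔP = 113; V ≈ 6.1 × 113^0.665 ≈ 141.46 kt.
Cyclone Guambe: ΔP = 138; V ≈ 6.1 × 138^0.665 ≈ 161.57 kt.
Difference ≈ 141.46 − 161.57 = -20.11 → -20 kt.

-20 kt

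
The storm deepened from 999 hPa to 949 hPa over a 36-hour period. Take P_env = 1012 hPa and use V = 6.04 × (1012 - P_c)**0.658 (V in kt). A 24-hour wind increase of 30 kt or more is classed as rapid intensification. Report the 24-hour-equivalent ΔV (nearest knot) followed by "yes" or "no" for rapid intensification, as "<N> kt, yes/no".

40 kt, yes

V₁: ΔP = 13, V ≈ 6.04 × 13^0.658 ≈ 32.66 kt.
V₂: ΔP = 63, V ≈ 6.04 × 63^0.658 ≈ 92.26 kt.
ΔV over 36 h = 59.60 kt → 24 h equivalent = 59.60 × 24/36 ≈ 39.73 kt.
40 kt ≥ 30 kt ⇒ rapid intensification.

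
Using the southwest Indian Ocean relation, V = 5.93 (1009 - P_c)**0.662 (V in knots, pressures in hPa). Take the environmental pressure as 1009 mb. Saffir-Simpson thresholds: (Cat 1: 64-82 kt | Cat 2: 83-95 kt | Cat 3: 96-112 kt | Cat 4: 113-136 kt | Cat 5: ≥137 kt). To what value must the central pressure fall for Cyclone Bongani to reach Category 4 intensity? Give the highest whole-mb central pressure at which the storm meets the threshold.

923 mb

Category 4 begins at V = 113 kt.
Required ΔP = (113/5.93)^(1/0.662) = 19.056^1.511 ≈ 85.82 mb.
P_c ≤ 1009 − 85.82 = 923.18, so the highest integer P_c is 923 mb.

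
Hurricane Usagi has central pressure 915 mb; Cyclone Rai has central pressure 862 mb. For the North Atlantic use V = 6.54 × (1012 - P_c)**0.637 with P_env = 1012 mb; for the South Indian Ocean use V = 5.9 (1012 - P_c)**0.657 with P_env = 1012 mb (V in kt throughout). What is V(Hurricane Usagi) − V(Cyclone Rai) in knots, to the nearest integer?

-38 kt

Hurricane Usagi: ΔP = 97; V ≈ 6.54 × 97^0.637 ≈ 120.55 kt.
Cyclone Rai: ΔP = 150; V ≈ 5.9 × 150^0.657 ≈ 158.69 kt.
Difference ≈ 120.55 − 158.69 = -38.14 → -38 kt.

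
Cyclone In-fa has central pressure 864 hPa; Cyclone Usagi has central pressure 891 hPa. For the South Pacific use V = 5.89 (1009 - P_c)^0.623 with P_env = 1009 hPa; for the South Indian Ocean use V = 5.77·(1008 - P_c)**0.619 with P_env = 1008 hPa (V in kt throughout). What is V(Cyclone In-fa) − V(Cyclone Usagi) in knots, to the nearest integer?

21 kt

Cyclone In-fa: ΔP = 145; V ≈ 5.89 × 145^0.623 ≈ 130.81 kt.
Cyclone Usagi: ΔP = 117; V ≈ 5.77 × 117^0.619 ≈ 110.00 kt.
Difference ≈ 130.81 − 110.00 = 20.81 → 21 kt.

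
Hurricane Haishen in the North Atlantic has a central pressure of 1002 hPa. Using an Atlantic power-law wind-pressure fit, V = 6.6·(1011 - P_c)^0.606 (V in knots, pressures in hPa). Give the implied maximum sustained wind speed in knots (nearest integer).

25 kt

ΔP = 1011 − 1002 = 9 hPa.
9^0.606 ≈ 3.787.
V ≈ 6.6 × 3.787 ≈ 25.0 kt.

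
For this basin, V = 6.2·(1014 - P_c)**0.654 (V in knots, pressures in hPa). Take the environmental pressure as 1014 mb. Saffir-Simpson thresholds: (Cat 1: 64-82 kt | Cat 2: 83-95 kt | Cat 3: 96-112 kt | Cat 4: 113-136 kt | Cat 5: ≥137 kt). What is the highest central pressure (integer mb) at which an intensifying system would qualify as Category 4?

929 mb

Category 4 begins at V = 113 kt.
Required ΔP = (113/6.2)^(1/0.654) = 18.226^1.529 ≈ 84.66 mb.
P_c ≤ 1014 − 84.66 = 929.34, so the highest integer P_c is 929 mb.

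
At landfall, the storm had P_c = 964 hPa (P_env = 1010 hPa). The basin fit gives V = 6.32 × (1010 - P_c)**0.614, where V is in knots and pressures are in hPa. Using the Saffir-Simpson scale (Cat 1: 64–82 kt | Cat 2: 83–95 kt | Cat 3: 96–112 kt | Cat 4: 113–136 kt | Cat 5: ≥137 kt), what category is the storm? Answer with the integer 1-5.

1

ΔP = 1010 − 964 = 46 hPa.
V ≈ 6.32 × 46^0.614 = 6.32 × 10.49 ≈ 66 kt.
66 kt falls in the Category 1 band.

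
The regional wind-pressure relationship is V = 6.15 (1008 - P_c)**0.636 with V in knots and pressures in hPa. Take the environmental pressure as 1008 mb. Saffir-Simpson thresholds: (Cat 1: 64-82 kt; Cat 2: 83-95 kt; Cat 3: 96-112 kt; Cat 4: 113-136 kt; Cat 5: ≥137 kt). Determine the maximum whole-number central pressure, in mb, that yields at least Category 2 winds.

Category 2 begins at V = 83 kt.
Required ΔP = (83/6.15)^(1/0.636) = 13.496^1.572 ≈ 59.85 mb.
P_c ≤ 1008 − 59.85 = 948.15, so the highest integer P_c is 948 mb.

948 mb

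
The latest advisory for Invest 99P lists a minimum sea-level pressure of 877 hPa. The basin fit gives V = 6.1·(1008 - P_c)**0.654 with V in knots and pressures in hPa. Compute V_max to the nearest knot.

148 kt

ΔP = 1008 − 877 = 131 hPa.
131^0.654 ≈ 24.249.
V ≈ 6.1 × 24.249 ≈ 147.9 kt.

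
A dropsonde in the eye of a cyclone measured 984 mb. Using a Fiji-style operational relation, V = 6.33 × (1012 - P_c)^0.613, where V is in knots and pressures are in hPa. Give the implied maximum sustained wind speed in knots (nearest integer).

49 kt

ΔP = 1012 − 984 = 28 mb.
28^0.613 ≈ 7.711.
V ≈ 6.33 × 7.711 ≈ 48.8 kt.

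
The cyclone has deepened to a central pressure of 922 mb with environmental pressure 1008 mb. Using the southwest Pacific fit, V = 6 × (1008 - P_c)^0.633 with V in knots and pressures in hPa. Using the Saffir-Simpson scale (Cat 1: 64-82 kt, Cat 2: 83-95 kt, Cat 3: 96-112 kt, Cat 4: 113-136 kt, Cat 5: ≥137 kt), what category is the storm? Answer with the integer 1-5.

ΔP = 1008 − 922 = 86 mb.
V ≈ 6 × 86^0.633 = 6 × 16.77 ≈ 101 kt.
101 kt falls in the Category 3 band.

3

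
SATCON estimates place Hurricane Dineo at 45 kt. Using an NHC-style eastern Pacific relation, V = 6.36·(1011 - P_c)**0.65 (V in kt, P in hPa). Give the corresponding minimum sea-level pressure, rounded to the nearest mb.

991 mb

ΔP = (V / 6.36)^(1/0.65) = (45/6.36)^1.538.
45/6.36 = 7.075; 7.075^1.538 ≈ 20.29 mb.
P_c = 1011 − 20.29 = 990.71 ≈ 991 mb.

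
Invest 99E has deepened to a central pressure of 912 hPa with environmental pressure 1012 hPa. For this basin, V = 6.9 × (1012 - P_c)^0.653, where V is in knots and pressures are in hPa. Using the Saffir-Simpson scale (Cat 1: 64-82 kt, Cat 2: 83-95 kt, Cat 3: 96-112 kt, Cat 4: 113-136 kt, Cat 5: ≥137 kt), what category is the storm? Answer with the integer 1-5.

5

ΔP = 1012 − 912 = 100 hPa.
V ≈ 6.9 × 100^0.653 = 6.9 × 20.23 ≈ 140 kt.
140 kt falls in the Category 5 band.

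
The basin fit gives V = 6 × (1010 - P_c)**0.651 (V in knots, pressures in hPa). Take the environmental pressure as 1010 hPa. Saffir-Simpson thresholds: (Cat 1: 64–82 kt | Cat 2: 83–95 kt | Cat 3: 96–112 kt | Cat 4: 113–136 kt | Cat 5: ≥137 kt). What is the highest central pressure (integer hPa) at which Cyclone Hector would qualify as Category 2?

953 hPa

Category 2 begins at V = 83 kt.
Required ΔP = (83/6)^(1/0.651) = 13.833^1.536 ≈ 56.57 hPa.
P_c ≤ 1010 − 56.57 = 953.43, so the highest integer P_c is 953 hPa.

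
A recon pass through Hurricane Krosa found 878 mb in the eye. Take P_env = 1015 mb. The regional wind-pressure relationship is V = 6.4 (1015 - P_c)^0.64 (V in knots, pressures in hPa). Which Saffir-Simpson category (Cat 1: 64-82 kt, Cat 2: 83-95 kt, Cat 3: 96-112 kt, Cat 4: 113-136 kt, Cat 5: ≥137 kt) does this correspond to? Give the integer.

ΔP = 1015 − 878 = 137 mb.
V ≈ 6.4 × 137^0.64 = 6.4 × 23.31 ≈ 149 kt.
149 kt falls in the Category 5 band.

5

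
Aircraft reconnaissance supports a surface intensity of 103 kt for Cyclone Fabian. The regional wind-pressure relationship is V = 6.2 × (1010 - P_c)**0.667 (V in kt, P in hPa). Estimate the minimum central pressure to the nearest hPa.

ΔP = (V / 6.2)^(1/0.667) = (103/6.2)^1.499.
103/6.2 = 16.613; 16.613^1.499 ≈ 67.57 hPa.
P_c = 1010 − 67.57 = 942.43 ≈ 942 hPa.

942 hPa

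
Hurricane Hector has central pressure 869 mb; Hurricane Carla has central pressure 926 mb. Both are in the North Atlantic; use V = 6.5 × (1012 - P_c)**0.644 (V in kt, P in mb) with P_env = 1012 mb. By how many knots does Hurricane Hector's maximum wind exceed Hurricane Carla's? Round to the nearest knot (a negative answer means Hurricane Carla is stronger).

44 kt

Hurricane Hector: ΔP = 143; V ≈ 6.5 × 143^0.644 ≈ 158.84 kt.
Hurricane Carla: ΔP = 86; V ≈ 6.5 × 86^0.644 ≈ 114.48 kt.
Difference ≈ 158.84 − 114.48 = 44.36 → 44 kt.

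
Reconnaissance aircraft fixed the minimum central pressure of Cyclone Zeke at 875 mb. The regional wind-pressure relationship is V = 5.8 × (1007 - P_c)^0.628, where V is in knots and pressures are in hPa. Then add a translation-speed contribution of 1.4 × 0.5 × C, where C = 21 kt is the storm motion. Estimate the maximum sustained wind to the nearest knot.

139 kt

ΔP = 1007 − 875 = 132 mb.
132^0.628 ≈ 21.464.
V ≈ 5.8 × 21.464 ≈ 124.5 kt.
Translation term: 1.4 × 0.5 × 21 = 14.7 kt.
Corrected V ≈ 139.2 kt → 139 kt.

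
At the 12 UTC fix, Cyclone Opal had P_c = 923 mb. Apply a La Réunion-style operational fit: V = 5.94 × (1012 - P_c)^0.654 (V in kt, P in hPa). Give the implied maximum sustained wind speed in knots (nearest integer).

112 kt

ΔP = 1012 − 923 = 89 mb.
89^0.654 ≈ 18.832.
V ≈ 5.94 × 18.832 ≈ 111.9 kt.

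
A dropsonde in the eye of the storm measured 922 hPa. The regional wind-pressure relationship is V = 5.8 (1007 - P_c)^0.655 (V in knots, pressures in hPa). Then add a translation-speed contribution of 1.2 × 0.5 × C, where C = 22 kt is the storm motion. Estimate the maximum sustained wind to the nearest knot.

ΔP = 1007 − 922 = 85 hPa.
85^0.655 ≈ 18.356.
V ≈ 5.8 × 18.356 ≈ 106.5 kt.
Translation term: 1.2 × 0.5 × 22 = 13.2 kt.
Corrected V ≈ 119.7 kt → 120 kt.

120 kt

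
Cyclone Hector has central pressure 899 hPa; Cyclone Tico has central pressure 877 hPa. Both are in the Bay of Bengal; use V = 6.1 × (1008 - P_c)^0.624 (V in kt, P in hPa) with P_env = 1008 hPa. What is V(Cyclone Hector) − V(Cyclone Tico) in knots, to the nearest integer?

Cyclone Hector: ΔP = 109; V ≈ 6.1 × 109^0.624 ≈ 113.94 kt.
Cyclone Tico: ΔP = 131; V ≈ 6.1 × 131^0.624 ≈ 127.79 kt.
Difference ≈ 113.94 − 127.79 = -13.85 → -14 kt.

-14 kt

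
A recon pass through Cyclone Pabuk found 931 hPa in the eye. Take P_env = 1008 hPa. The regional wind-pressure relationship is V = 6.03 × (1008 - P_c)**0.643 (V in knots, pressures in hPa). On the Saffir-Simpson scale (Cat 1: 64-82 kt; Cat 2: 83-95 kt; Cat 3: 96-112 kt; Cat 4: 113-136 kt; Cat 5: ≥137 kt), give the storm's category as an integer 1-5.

3

ΔP = 1008 − 931 = 77 hPa.
V ≈ 6.03 × 77^0.643 = 6.03 × 16.33 ≈ 98 kt.
98 kt falls in the Category 3 band.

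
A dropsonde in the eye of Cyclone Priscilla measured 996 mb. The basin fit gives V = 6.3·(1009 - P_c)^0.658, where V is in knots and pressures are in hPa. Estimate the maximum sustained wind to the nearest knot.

34 kt

ΔP = 1009 − 996 = 13 mb.
13^0.658 ≈ 5.407.
V ≈ 6.3 × 5.407 ≈ 34.1 kt.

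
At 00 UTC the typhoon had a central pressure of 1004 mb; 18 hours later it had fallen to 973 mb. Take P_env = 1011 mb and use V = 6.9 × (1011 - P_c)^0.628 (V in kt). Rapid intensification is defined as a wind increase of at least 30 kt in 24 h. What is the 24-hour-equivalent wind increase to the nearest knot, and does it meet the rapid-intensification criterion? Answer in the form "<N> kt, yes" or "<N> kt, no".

V₁: ΔP = 7, V ≈ 6.9 × 7^0.628 ≈ 23.42 kt.
V₂: ΔP = 38, V ≈ 6.9 × 38^0.628 ≈ 67.76 kt.
ΔV over 18 h = 44.34 kt → 24 h equivalent = 44.34 × 24/18 ≈ 59.12 kt.
59 kt ≥ 30 kt ⇒ rapid intensification.

59 kt, yes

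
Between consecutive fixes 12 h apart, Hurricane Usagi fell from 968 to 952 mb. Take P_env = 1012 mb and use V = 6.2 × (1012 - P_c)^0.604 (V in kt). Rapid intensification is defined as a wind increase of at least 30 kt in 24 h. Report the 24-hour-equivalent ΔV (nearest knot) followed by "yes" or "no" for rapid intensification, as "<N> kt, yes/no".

V₁: ΔP = 44, V ≈ 6.2 × 44^0.604 ≈ 60.96 kt.
V₂: ΔP = 60, V ≈ 6.2 × 60^0.604 ≈ 73.52 kt.
ΔV over 12 h = 12.56 kt → 24 h equivalent = 12.56 × 24/12 ≈ 25.12 kt.
25 kt < 30 kt ⇒ not rapid intensification.

25 kt, no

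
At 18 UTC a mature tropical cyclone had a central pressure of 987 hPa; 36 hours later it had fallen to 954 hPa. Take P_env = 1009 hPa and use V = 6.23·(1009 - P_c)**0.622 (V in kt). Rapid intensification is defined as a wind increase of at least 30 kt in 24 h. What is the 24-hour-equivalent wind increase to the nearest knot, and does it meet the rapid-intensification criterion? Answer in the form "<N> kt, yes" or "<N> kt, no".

V₁: ΔP = 22, V ≈ 6.23 × 22^0.622 ≈ 42.61 kt.
V₂: ΔP = 55, V ≈ 6.23 × 55^0.622 ≈ 75.33 kt.
ΔV over 36 h = 32.72 kt → 24 h equivalent = 32.72 × 24/36 ≈ 21.81 kt.
22 kt < 30 kt ⇒ not rapid intensification.

22 kt, no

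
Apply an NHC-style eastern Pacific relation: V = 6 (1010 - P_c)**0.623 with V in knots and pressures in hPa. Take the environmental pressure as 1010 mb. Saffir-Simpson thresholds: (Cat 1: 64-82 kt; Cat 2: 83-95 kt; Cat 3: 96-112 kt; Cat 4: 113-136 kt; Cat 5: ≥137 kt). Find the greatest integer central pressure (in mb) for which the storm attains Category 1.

Category 1 begins at V = 64 kt.
Required ΔP = (64/6)^(1/0.623) = 10.667^1.605 ≈ 44.68 mb.
P_c ≤ 1010 − 44.68 = 965.32, so the highest integer P_c is 965 mb.

965 mb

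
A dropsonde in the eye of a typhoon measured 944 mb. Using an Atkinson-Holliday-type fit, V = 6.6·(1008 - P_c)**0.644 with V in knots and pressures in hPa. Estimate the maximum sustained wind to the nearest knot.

96 kt

ΔP = 1008 − 944 = 64 mb.
64^0.644 ≈ 14.561.
V ≈ 6.6 × 14.561 ≈ 96.1 kt.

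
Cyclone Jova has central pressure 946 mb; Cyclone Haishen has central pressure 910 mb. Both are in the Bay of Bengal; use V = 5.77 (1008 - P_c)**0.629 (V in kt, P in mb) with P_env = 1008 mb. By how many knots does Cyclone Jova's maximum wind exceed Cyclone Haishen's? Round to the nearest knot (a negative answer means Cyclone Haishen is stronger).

Cyclone Jova: ΔP = 62; V ≈ 5.77 × 62^0.629 ≈ 77.37 kt.
Cyclone Haishen: ΔP = 98; V ≈ 5.77 × 98^0.629 ≈ 103.19 kt.
Difference ≈ 77.37 − 103.19 = -25.82 → -26 kt.

-26 kt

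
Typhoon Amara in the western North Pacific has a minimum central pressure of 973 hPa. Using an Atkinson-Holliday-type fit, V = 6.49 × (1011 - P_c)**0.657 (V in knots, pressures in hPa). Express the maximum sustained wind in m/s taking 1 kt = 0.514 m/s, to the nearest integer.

36 m/s

ΔP = 1011 − 973 = 38 hPa.
V ≈ 6.49 × 38^0.657 = 6.49 × 10.912 ≈ 70.821 kt.
70.821 × 0.514 ≈ 36.40 m/s → 36 m/s.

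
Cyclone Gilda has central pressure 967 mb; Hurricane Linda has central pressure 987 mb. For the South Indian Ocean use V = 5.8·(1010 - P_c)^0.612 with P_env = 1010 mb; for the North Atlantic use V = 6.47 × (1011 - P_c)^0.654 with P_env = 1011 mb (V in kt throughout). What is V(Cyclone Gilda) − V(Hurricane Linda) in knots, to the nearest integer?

Cyclone Gilda: ΔP = 43; V ≈ 5.8 × 43^0.612 ≈ 57.96 kt.
Hurricane Linda: ΔP = 24; V ≈ 6.47 × 24^0.654 ≈ 51.71 kt.
Difference ≈ 57.96 − 51.71 = 6.25 → 6 kt.

6 kt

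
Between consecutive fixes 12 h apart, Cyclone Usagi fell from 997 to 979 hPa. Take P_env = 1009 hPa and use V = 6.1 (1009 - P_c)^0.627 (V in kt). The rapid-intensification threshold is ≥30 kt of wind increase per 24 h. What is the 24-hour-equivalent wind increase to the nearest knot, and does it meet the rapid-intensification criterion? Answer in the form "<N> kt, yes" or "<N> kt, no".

V₁: ΔP = 12, V ≈ 6.1 × 12^0.627 ≈ 28.97 kt.
V₂: ΔP = 30, V ≈ 6.1 × 30^0.627 ≈ 51.46 kt.
ΔV over 12 h = 22.49 kt → 24 h equivalent = 22.49 × 24/12 ≈ 44.98 kt.
45 kt ≥ 30 kt ⇒ rapid intensification.

45 kt, yes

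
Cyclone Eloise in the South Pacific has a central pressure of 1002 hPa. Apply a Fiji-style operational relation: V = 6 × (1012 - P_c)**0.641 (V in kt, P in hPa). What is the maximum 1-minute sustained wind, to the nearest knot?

ΔP = 1012 − 1002 = 10 hPa.
10^0.641 ≈ 4.375.
V ≈ 6 × 4.375 ≈ 26.3 kt.

26 kt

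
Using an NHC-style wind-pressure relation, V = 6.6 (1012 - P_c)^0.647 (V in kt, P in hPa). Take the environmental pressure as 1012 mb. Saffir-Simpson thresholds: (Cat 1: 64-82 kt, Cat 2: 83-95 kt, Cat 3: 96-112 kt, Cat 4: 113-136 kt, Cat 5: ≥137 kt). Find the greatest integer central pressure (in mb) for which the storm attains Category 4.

931 mb

Category 4 begins at V = 113 kt.
Required ΔP = (113/6.6)^(1/0.647) = 17.121^1.546 ≈ 80.64 mb.
P_c ≤ 1012 − 80.64 = 931.36, so the highest integer P_c is 931 mb.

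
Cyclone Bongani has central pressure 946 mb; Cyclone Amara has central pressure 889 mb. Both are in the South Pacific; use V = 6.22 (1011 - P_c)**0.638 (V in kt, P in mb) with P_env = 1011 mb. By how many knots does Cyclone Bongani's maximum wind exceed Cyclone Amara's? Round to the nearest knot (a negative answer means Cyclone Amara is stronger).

-44 kt

Cyclone Bongani: ΔP = 65; V ≈ 6.22 × 65^0.638 ≈ 89.21 kt.
Cyclone Amara: ΔP = 122; V ≈ 6.22 × 122^0.638 ≈ 133.32 kt.
Difference ≈ 89.21 − 133.32 = -44.11 → -44 kt.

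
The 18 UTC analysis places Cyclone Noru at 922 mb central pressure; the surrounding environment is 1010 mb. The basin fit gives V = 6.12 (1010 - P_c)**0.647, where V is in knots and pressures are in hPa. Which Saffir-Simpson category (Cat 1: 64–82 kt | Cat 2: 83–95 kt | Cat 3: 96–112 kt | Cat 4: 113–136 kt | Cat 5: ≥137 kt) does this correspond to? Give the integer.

ΔP = 1010 − 922 = 88 mb.
V ≈ 6.12 × 88^0.647 = 6.12 × 18.12 ≈ 111 kt.
111 kt falls in the Category 3 band.

3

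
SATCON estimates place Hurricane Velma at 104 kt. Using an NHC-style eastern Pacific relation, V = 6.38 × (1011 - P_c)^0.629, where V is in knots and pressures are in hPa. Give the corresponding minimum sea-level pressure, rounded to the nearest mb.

ΔP = (V / 6.38)^(1/0.629) = (104/6.38)^1.590.
104/6.38 = 16.301; 16.301^1.590 ≈ 84.57 mb.
P_c = 1011 − 84.57 = 926.43 ≈ 926 mb.

926 mb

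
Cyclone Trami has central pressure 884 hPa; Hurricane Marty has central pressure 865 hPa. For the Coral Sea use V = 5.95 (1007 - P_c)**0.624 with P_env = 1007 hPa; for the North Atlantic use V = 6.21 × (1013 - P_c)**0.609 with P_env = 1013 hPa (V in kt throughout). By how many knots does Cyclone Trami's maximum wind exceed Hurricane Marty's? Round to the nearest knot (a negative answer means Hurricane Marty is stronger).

-10 kt

Cyclone Trami: ΔP = 123; V ≈ 5.95 × 123^0.624 ≈ 119.84 kt.
Hurricane Marty: ΔP = 148; V ≈ 6.21 × 148^0.609 ≈ 130.25 kt.
Difference ≈ 119.84 − 130.25 = -10.41 → -10 kt.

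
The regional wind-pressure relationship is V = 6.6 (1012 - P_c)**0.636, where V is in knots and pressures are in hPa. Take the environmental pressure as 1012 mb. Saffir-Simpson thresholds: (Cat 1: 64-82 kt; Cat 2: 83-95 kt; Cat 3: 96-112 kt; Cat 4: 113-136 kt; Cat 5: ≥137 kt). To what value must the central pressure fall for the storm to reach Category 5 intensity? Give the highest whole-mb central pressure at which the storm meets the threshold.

894 mb

Category 5 begins at V = 137 kt.
Required ΔP = (137/6.6)^(1/0.636) = 20.758^1.572 ≈ 117.77 mb.
P_c ≤ 1012 − 117.77 = 894.23, so the highest integer P_c is 894 mb.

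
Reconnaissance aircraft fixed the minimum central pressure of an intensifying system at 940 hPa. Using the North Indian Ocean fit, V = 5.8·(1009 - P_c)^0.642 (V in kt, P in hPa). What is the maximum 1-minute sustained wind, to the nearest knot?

ΔP = 1009 − 940 = 69 hPa.
69^0.642 ≈ 15.154.
V ≈ 5.8 × 15.154 ≈ 87.9 kt.

88 kt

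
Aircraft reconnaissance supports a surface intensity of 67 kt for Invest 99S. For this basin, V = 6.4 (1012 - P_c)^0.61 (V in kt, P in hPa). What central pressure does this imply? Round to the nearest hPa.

965 hPa

ΔP = (V / 6.4)^(1/0.61) = (67/6.4)^1.639.
67/6.4 = 10.469; 10.469^1.639 ≈ 46.98 hPa.
P_c = 1012 − 46.98 = 965.02 ≈ 965 hPa.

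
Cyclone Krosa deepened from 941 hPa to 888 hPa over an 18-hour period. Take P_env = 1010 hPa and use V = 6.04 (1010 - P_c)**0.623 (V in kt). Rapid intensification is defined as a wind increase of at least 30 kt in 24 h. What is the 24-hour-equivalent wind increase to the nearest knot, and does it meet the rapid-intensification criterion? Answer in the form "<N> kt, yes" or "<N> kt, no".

V₁: ΔP = 69, V ≈ 6.04 × 69^0.623 ≈ 84.46 kt.
V₂: ΔP = 122, V ≈ 6.04 × 122^0.623 ≈ 120.46 kt.
ΔV over 18 h = 36.00 kt → 24 h equivalent = 36.00 × 24/18 ≈ 48.00 kt.
48 kt ≥ 30 kt ⇒ rapid intensification.

48 kt, yes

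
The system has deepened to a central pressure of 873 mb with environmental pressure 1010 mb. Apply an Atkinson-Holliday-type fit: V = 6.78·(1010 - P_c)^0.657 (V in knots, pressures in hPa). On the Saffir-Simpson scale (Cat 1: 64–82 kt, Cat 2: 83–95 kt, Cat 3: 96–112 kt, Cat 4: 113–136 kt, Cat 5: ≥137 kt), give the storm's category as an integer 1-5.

5

ΔP = 1010 − 873 = 137 mb.
V ≈ 6.78 × 137^0.657 = 6.78 × 25.34 ≈ 172 kt.
172 kt falls in the Category 5 band.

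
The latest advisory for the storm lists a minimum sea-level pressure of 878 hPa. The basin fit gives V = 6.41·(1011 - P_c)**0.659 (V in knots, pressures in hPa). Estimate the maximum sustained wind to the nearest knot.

ΔP = 1011 − 878 = 133 hPa.
133^0.659 ≈ 25.097.
V ≈ 6.41 × 25.097 ≈ 160.9 kt.

161 kt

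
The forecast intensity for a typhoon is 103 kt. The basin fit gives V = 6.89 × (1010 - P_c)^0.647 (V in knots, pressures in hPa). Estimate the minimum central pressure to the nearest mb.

945 mb

ΔP = (V / 6.89)^(1/0.647) = (103/6.89)^1.546.
103/6.89 = 14.949; 14.949^1.546 ≈ 65.39 mb.
P_c = 1010 − 65.39 = 944.61 ≈ 945 mb.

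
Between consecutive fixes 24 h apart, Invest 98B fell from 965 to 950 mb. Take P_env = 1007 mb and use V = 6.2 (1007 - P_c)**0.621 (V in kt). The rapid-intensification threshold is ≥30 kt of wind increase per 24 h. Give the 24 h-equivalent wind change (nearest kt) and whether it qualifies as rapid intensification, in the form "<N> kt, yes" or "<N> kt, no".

V₁: ΔP = 42, V ≈ 6.2 × 42^0.621 ≈ 63.16 kt.
V₂: ΔP = 57, V ≈ 6.2 × 57^0.621 ≈ 76.35 kt.
ΔV over 24 h = 13.19 kt → 24 h equivalent = 13.19 × 24/24 ≈ 13.19 kt.
13 kt < 30 kt ⇒ not rapid intensification.

13 kt, no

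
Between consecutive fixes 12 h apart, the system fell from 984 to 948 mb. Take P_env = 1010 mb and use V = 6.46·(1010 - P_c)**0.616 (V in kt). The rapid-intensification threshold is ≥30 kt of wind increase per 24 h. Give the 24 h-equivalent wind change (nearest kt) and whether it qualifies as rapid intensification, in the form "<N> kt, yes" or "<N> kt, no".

68 kt, yes

V₁: ΔP = 26, V ≈ 6.46 × 26^0.616 ≈ 48.07 kt.
V₂: ΔP = 62, V ≈ 6.46 × 62^0.616 ≈ 82.10 kt.
ΔV over 12 h = 34.03 kt → 24 h equivalent = 34.03 × 24/12 ≈ 68.06 kt.
68 kt ≥ 30 kt ⇒ rapid intensification.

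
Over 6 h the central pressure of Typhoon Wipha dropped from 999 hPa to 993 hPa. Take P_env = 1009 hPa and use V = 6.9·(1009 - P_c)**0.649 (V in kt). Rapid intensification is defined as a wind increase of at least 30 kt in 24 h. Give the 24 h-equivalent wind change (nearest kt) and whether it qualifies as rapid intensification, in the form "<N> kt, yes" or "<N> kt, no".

V₁: ΔP = 10, V ≈ 6.9 × 10^0.649 ≈ 30.75 kt.
V₂: ΔP = 16, V ≈ 6.9 × 16^0.649 ≈ 41.72 kt.
ΔV over 6 h = 10.97 kt → 24 h equivalent = 10.97 × 24/6 ≈ 43.88 kt.
44 kt ≥ 30 kt ⇒ rapid intensification.

44 kt, yes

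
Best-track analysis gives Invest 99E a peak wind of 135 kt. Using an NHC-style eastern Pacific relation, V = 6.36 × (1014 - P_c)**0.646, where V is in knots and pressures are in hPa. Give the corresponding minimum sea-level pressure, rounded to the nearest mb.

901 mb

ΔP = (V / 6.36)^(1/0.646) = (135/6.36)^1.548.
135/6.36 = 21.226; 21.226^1.548 ≈ 113.24 mb.
P_c = 1014 − 113.24 = 900.76 ≈ 901 mb.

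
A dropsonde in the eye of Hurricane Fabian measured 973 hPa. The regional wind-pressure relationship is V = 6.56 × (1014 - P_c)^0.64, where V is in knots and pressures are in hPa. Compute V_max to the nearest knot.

ΔP = 1014 − 973 = 41 hPa.
41^0.64 ≈ 10.769.
V ≈ 6.56 × 10.769 ≈ 70.6 kt.

71 kt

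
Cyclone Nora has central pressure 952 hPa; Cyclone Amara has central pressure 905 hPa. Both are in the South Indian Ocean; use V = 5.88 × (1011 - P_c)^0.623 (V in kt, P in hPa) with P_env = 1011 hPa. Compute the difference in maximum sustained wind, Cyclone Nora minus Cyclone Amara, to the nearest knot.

-33 kt

Cyclone Nora: ΔP = 59; V ≈ 5.88 × 59^0.623 ≈ 74.58 kt.
Cyclone Amara: ΔP = 106; V ≈ 5.88 × 106^0.623 ≈ 107.43 kt.
Difference ≈ 74.58 − 107.43 = -32.85 → -33 kt.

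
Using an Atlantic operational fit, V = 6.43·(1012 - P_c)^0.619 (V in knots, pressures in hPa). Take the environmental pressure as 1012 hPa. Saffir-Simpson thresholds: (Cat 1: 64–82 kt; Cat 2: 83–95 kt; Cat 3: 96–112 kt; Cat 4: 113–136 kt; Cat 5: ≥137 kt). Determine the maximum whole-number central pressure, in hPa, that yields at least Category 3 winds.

Category 3 begins at V = 96 kt.
Required ΔP = (96/6.43)^(1/0.619) = 14.930^1.616 ≈ 78.83 hPa.
P_c ≤ 1012 − 78.83 = 933.17, so the highest integer P_c is 933 hPa.

933 hPa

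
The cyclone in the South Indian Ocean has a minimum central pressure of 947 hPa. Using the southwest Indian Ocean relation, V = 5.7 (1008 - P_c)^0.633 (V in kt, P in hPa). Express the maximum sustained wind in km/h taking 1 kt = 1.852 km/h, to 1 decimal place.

142.4 km/h

ΔP = 1008 − 947 = 61 hPa.
V ≈ 5.7 × 61^0.633 = 5.7 × 13.493 ≈ 76.911 kt.
76.911 × 1.852 ≈ 142.44 km/h → 142.4 km/h.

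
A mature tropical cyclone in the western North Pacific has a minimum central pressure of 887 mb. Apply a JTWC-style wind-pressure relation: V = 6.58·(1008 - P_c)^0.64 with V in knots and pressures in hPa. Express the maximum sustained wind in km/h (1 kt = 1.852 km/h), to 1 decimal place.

262.3 km/h

ΔP = 1008 − 887 = 121 mb.
V ≈ 6.58 × 121^0.64 = 6.58 × 21.527 ≈ 141.647 kt.
141.647 × 1.852 ≈ 262.33 km/h → 262.3 km/h.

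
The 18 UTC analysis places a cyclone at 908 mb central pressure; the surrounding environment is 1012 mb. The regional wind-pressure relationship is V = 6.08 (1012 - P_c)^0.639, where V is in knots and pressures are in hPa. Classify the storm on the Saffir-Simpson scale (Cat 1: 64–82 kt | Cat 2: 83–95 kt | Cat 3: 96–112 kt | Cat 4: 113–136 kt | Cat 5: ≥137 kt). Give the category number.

ΔP = 1012 − 908 = 104 mb.
V ≈ 6.08 × 104^0.639 = 6.08 × 19.45 ≈ 118 kt.
118 kt falls in the Category 4 band.

4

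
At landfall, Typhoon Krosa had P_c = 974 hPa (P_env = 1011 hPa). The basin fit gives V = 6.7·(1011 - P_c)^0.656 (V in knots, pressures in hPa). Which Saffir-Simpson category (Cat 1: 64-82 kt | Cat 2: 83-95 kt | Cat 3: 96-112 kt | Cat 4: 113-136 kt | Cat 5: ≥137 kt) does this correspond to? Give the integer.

1

ΔP = 1011 − 974 = 37 hPa.
V ≈ 6.7 × 37^0.656 = 6.7 × 10.68 ≈ 72 kt.
72 kt falls in the Category 1 band.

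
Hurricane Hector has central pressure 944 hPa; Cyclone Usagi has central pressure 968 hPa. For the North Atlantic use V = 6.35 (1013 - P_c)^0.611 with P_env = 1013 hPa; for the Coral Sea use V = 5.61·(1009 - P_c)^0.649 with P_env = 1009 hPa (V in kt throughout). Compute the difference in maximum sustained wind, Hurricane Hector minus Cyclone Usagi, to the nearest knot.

22 kt

Hurricane Hector: ΔP = 69; V ≈ 6.35 × 69^0.611 ≈ 84.39 kt.
Cyclone Usagi: ΔP = 41; V ≈ 5.61 × 41^0.649 ≈ 62.47 kt.
Difference ≈ 84.39 − 62.47 = 21.92 → 22 kt.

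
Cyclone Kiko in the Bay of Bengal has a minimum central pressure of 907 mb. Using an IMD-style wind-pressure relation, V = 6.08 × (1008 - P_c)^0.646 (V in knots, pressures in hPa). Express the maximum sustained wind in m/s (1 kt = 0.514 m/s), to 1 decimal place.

61.6 m/s

ΔP = 1008 − 907 = 101 mb.
V ≈ 6.08 × 101^0.646 = 6.08 × 19.715 ≈ 119.866 kt.
119.866 × 0.514 ≈ 61.61 m/s → 61.6 m/s.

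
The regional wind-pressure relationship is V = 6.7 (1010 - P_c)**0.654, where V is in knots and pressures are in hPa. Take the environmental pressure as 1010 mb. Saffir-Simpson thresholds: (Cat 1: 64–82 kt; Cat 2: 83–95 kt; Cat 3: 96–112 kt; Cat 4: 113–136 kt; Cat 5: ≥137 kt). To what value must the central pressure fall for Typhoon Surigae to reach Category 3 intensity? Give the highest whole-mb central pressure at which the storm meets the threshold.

951 mb

Category 3 begins at V = 96 kt.
Required ΔP = (96/6.7)^(1/0.654) = 14.328^1.529 ≈ 58.60 mb.
P_c ≤ 1010 − 58.60 = 951.40, so the highest integer P_c is 951 mb.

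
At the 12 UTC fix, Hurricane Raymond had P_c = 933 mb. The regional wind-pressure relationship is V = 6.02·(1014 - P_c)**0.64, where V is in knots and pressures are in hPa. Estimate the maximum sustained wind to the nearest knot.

100 kt

ΔP = 1014 − 933 = 81 mb.
81^0.64 ≈ 16.651.
V ≈ 6.02 × 16.651 ≈ 100.2 kt.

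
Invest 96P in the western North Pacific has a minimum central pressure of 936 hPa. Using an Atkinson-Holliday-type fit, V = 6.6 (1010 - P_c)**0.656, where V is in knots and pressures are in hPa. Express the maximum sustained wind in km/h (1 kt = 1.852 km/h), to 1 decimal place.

ΔP = 1010 − 936 = 74 hPa.
V ≈ 6.6 × 74^0.656 = 6.6 × 16.835 ≈ 111.112 kt.
111.112 × 1.852 ≈ 205.78 km/h → 205.8 km/h.

205.8 km/h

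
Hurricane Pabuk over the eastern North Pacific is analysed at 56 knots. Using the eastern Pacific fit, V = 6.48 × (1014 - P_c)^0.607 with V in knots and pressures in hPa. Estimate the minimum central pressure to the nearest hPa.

979 hPa

ΔP = (V / 6.48)^(1/0.607) = (56/6.48)^1.647.
56/6.48 = 8.642; 8.642^1.647 ≈ 34.92 hPa.
P_c = 1014 − 34.92 = 979.08 ≈ 979 hPa.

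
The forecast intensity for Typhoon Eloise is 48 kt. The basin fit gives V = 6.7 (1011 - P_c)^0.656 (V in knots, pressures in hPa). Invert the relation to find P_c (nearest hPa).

ΔP = (V / 6.7)^(1/0.656) = (48/6.7)^1.524.
48/6.7 = 7.164; 7.164^1.524 ≈ 20.12 hPa.
P_c = 1011 − 20.12 = 990.88 ≈ 991 hPa.

991 hPa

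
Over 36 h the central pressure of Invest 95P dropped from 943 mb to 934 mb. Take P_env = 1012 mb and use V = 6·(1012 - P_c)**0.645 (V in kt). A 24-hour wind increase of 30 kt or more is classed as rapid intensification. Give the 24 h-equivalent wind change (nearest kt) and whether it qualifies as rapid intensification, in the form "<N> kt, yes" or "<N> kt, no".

5 kt, no

V₁: ΔP = 69, V ≈ 6 × 69^0.645 ≈ 92.09 kt.
V₂: ΔP = 78, V ≈ 6 × 78^0.645 ≈ 99.67 kt.
ΔV over 36 h = 7.58 kt → 24 h equivalent = 7.58 × 24/36 ≈ 5.05 kt.
5 kt < 30 kt ⇒ not rapid intensification.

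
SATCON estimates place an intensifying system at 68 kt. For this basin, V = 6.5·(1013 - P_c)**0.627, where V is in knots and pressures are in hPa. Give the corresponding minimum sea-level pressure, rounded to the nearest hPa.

971 hPa

ΔP = (V / 6.5)^(1/0.627) = (68/6.5)^1.595.
68/6.5 = 10.462; 10.462^1.595 ≈ 42.28 hPa.
P_c = 1013 − 42.28 = 970.72 ≈ 971 hPa.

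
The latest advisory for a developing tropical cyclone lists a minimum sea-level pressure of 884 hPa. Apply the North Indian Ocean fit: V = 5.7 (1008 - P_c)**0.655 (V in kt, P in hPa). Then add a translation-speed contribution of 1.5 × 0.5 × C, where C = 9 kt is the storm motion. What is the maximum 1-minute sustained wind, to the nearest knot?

141 kt

ΔP = 1008 − 884 = 124 hPa.
124^0.655 ≈ 23.507.
V ≈ 5.7 × 23.507 ≈ 134.0 kt.
Translation term: 1.5 × 0.5 × 9 = 6.75 kt.
Corrected V ≈ 140.75 kt → 141 kt.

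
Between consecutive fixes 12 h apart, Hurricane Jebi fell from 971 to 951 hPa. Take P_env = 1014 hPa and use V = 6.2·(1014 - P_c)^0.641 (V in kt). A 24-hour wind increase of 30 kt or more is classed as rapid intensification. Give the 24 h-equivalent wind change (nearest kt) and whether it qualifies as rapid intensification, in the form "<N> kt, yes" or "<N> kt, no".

38 kt, yes

V₁: ΔP = 43, V ≈ 6.2 × 43^0.641 ≈ 69.09 kt.
V₂: ΔP = 63, V ≈ 6.2 × 63^0.641 ≈ 88.26 kt.
ΔV over 12 h = 19.17 kt → 24 h equivalent = 19.17 × 24/12 ≈ 38.34 kt.
38 kt ≥ 30 kt ⇒ rapid intensification.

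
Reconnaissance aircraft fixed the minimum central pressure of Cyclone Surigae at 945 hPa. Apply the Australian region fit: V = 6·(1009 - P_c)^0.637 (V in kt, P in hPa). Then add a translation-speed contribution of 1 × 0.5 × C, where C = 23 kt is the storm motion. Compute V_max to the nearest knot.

96 kt

ΔP = 1009 − 945 = 64 hPa.
64^0.637 ≈ 14.143.
V ≈ 6 × 14.143 ≈ 84.9 kt.
Translation term: 1 × 0.5 × 23 = 11.5 kt.
Corrected V ≈ 96.4 kt → 96 kt.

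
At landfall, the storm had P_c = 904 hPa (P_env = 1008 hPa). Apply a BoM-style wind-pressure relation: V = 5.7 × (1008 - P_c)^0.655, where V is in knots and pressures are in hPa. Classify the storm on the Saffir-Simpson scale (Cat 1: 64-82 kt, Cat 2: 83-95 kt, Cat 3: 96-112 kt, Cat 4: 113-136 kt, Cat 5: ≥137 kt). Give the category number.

ΔP = 1008 − 904 = 104 hPa.
V ≈ 5.7 × 104^0.655 = 5.7 × 20.95 ≈ 119 kt.
119 kt falls in the Category 4 band.

4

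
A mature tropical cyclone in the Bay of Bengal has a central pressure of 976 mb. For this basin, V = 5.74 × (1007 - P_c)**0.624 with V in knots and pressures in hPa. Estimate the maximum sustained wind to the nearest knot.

ΔP = 1007 − 976 = 31 mb.
31^0.624 ≈ 8.523.
V ≈ 5.74 × 8.523 ≈ 48.9 kt.

49 kt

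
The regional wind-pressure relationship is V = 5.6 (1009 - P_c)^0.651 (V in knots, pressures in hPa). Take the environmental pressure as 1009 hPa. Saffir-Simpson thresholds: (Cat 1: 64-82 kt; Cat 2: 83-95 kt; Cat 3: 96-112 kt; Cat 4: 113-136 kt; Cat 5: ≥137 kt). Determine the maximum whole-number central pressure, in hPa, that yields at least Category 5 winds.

873 hPa

Category 5 begins at V = 137 kt.
Required ΔP = (137/5.6)^(1/0.651) = 24.464^1.536 ≈ 135.81 hPa.
P_c ≤ 1009 − 135.81 = 873.19, so the highest integer P_c is 873 hPa.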